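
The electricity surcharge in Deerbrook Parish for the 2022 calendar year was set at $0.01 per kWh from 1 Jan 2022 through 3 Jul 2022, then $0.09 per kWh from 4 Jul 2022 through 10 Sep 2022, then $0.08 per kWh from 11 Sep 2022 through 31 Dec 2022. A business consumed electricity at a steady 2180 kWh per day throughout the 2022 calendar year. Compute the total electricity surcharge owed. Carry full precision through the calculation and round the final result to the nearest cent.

$37,081.80

1 Jan – 3 Jul 2022: 184 days × 2180 kWh/day = 401,120 kWh at $0.01/kWh → $4,011.20
4 Jul – 10 Sep 2022: 69 days × 2180 kWh/day = 150,420 kWh at $0.09/kWh → $13,537.80
11 Sep – 31 Dec 2022: 112 days × 2180 kWh/day = 244,160 kWh at $0.08/kWh → $19,532.80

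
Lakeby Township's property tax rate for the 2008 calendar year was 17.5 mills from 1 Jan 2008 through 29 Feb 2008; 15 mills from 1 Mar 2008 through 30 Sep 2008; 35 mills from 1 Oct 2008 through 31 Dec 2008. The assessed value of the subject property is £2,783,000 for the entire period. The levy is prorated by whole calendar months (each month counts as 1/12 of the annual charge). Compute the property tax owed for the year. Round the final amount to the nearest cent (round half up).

£56,819.58

1 Jan – 29 Feb 2008: 2 months at 17.5 mills → £2,783,000 × 1.75% × 2/12 = £8,117.0833
1 Mar – 30 Sep 2008: 7 months at 15 mills → £2,783,000 × 1.5% × 7/12 = £24,351.2500
1 Oct – 31 Dec 2008: 3 months at 35 mills → £2,783,000 × 3.5% × 3/12 = £24,351.2500
Total = £56,819.5833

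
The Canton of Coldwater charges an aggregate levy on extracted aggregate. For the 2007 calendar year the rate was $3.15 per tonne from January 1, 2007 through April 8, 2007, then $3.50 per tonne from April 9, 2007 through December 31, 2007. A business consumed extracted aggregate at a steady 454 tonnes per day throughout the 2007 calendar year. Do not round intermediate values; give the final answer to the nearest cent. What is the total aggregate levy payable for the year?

$564,412.80

January 1 – April 8, 2007: 98 days × 454 tonnes/day = 44,492 tonnes at $3.15/tonne → $140,149.80
April 9 – December 31, 2007: 267 days × 454 tonnes/day = 121,218 tonnes at $3.50/tonne → $424,263.00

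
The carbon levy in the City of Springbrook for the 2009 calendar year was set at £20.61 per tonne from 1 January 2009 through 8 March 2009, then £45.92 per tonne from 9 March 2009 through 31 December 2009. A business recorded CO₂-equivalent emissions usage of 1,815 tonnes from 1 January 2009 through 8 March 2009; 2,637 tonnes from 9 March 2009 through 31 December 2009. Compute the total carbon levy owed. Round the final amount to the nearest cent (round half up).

1 January – 8 March 2009: 1,815 tonnes at £20.61/tonne → £37407.15
9 March – 31 December 2009: 2,637 tonnes at £45.92/tonne → £121091.04

£158498.19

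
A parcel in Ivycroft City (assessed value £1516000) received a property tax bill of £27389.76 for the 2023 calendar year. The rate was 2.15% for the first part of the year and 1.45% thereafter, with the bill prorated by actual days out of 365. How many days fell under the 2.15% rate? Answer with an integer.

Let d = days at the first rate; then 365 − d days at the second rate.
£1516000 × [2.15%·d + 1.45%·(365−d)] / 365 = £27389.76
Solving gives d = 186, so the new rate took effect on 6 July 2023.

186 days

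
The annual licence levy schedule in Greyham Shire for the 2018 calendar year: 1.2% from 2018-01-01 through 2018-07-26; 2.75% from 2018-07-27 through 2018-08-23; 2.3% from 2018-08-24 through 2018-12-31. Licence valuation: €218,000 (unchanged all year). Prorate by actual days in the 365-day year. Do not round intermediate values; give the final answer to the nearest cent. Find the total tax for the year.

€3,729.29

2018-01-01 to 2018-07-26: 207 days at 1.2% → €218,000 × 1.2% × 207/365 = €1,483.5945
2018-07-27 to 2018-08-23: 28 days at 2.75% → €218,000 × 2.75% × 28/365 = €459.8904
2018-08-24 to 2018-12-31: 130 days at 2.3% → €218,000 × 2.3% × 130/365 = €1,785.8082
Total = €3,729.2932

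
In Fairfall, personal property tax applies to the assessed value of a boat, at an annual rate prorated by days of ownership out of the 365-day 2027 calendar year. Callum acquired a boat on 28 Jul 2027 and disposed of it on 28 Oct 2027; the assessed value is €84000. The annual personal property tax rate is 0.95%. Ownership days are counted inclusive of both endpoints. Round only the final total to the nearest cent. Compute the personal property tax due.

€203.33

Days held (28 Jul – 28 Oct 2027): 93 out of 365
Tax = €84000 × 0.95% × 93/365 = €203.3260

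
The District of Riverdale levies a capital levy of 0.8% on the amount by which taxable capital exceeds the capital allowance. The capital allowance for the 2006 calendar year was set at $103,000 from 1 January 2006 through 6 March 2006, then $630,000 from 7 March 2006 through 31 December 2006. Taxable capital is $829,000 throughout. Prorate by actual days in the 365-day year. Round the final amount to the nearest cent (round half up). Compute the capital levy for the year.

1 January – 6 March 2006: 65 days, exemption $103,000 → ($829,000 − $103,000) × 0.8% × 65/365 = $1,034.3014
7 March – 31 December 2006: 300 days, exemption $630,000 → ($829,000 − $630,000) × 0.8% × 300/365 = $1,308.4932
Total = $2,342.7945

$2,342.79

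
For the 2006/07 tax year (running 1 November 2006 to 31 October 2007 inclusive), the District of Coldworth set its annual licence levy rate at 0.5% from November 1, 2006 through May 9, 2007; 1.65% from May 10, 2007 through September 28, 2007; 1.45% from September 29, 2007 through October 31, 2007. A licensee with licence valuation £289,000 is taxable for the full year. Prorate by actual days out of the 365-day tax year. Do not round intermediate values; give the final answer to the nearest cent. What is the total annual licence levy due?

November 1, 2006 – May 9, 2007: 190 days at 0.5% → £289,000 × 0.5% × 190/365 = £752.1918
May 10 – September 28, 2007: 142 days at 1.65% → £289,000 × 1.65% × 142/365 = £1,855.1425
September 29 – October 31, 2007: 33 days at 1.45% → £289,000 × 1.45% × 33/365 = £378.8671
Total = £2,986.2014

£2,986.20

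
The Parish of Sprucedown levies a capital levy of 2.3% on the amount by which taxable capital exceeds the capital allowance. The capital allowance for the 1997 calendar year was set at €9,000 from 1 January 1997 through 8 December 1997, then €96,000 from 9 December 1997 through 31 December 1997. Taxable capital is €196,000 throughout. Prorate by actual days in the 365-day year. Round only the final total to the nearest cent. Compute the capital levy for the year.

1 January – 8 December 1997: 342 days, exemption €9,000 → (€196,000 − €9,000) × 2.3% × 342/365 = €4,029.9781
9 December – 31 December 1997: 23 days, exemption €96,000 → (€196,000 − €96,000) × 2.3% × 23/365 = €144.9315
Total = €4,174.9096

€4,174.91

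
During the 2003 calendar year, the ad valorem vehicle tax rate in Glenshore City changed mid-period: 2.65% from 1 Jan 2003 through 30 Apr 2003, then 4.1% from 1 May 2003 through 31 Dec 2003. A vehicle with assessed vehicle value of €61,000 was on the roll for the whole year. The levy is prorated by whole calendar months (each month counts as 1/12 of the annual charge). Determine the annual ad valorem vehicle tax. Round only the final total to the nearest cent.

1 Jan – 30 Apr 2003: 4 months at 2.65% → €61,000 × 2.65% × 4/12 = €538.8333
1 May – 31 Dec 2003: 8 months at 4.1% → €61,000 × 4.1% × 8/12 = €1,667.3333
Total = €2,206.1667

€2,206.17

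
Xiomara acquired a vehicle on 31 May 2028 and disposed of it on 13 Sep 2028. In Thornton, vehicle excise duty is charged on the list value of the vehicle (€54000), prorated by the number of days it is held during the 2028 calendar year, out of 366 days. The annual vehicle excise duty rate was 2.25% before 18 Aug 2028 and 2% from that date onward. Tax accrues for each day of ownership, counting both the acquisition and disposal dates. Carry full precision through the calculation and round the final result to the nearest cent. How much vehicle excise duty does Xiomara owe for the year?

€341.93

31 May – 17 Aug 2028: 79 days at 2.25% → €54000 × 2.25% × 79/366 = €262.2541
18 Aug – 13 Sep 2028: 27 days at 2% → €54000 × 2% × 27/366 = €79.6721
Total = €341.9262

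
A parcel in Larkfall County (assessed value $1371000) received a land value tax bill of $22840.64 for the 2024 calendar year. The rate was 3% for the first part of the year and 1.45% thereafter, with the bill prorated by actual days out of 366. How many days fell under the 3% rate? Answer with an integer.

Let d = days at the first rate; then 366 − d days at the second rate.
$1371000 × [3%·d + 1.45%·(366−d)] / 366 = $22840.64
Solving gives d = 51, so the new rate took effect on February 21, 2024.

51 days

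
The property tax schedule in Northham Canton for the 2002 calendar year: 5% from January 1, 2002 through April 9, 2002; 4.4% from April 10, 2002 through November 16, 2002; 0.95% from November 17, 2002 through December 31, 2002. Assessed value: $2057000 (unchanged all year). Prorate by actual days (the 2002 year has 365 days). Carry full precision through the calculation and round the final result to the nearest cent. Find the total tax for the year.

January 1 – April 9, 2002: 99 days at 5% → $2057000 × 5% × 99/365 = $27896.3014
April 10 – November 16, 2002: 221 days at 4.4% → $2057000 × 4.4% × 221/365 = $54800.7342
November 17 – December 31, 2002: 45 days at 0.95% → $2057000 × 0.95% × 45/365 = $2409.2260
Total = $85106.2616

$85106.26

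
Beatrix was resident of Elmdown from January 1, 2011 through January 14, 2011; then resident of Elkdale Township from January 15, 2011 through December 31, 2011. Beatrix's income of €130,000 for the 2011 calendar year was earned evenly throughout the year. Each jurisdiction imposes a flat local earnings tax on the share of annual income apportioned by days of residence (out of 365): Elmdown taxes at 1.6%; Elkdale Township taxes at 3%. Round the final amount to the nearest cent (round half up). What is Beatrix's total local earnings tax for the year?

Elmdown, January 1 – January 14, 2011: 14 days → €130,000 × 1.6% × 14/365 = €79.7808
Elkdale Township, January 15 – December 31, 2011: 351 days → €130,000 × 3% × 351/365 = €3,750.4110
Total = €3,830.1918

€3,830.19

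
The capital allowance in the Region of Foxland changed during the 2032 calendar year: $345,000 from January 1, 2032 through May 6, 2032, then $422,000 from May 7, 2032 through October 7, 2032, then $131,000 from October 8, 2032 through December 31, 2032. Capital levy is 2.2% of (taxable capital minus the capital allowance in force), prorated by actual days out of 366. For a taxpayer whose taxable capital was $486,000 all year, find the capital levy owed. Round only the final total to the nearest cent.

January 1 – May 6, 2032: 127 days, exemption $345,000 → ($486,000 − $345,000) × 2.2% × 127/366 = $1,076.3770
May 7 – October 7, 2032: 154 days, exemption $422,000 → ($486,000 − $422,000) × 2.2% × 154/366 = $592.4372
October 8 – December 31, 2032: 85 days, exemption $131,000 → ($486,000 − $131,000) × 2.2% × 85/366 = $1,813.7978
Total = $3,482.6120

$3,482.61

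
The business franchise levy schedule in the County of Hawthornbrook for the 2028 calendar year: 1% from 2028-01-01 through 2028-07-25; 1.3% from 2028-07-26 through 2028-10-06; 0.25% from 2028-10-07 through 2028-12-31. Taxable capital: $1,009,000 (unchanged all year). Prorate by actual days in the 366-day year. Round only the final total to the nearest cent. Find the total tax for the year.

2028-01-01 to 2028-07-25: 207 days at 1% → $1,009,000 × 1% × 207/366 = $5,706.6393
2028-07-26 to 2028-10-06: 73 days at 1.3% → $1,009,000 × 1.3% × 73/366 = $2,616.2322
2028-10-07 to 2028-12-31: 86 days at 0.25% → $1,009,000 × 0.25% × 86/366 = $592.7186
Total = $8,915.5902

$8,915.59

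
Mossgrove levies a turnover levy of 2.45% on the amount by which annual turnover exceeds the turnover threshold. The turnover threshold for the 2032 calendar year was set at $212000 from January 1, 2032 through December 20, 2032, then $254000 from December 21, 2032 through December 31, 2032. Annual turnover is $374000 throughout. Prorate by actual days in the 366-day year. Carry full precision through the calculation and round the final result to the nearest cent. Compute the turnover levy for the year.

January 1 – December 20, 2032: 355 days, exemption $212000 → ($374000 − $212000) × 2.45% × 355/366 = $3849.7131
December 21 – December 31, 2032: 11 days, exemption $254000 → ($374000 − $254000) × 2.45% × 11/366 = $88.3607
Total = $3938.0738

$3938.07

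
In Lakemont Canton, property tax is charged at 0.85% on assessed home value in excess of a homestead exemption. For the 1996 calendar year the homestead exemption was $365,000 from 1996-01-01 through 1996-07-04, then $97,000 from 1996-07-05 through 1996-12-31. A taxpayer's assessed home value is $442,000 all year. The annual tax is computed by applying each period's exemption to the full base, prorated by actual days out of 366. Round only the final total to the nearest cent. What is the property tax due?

1996-01-01 to 1996-07-04: 186 days, exemption $365,000 → ($442,000 − $365,000) × 0.85% × 186/366 = $332.6148
1996-07-05 to 1996-12-31: 180 days, exemption $97,000 → ($442,000 − $97,000) × 0.85% × 180/366 = $1,442.2131
Total = $1,774.8279

$1,774.83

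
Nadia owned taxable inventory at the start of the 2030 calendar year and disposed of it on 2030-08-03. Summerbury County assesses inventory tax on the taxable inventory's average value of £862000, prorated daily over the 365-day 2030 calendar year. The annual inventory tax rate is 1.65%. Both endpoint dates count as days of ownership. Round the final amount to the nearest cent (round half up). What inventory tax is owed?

Days held (2030-01-01 to 2030-08-03): 215 out of 365
Tax = £862000 × 1.65% × 215/365 = £8377.9315

£8377.93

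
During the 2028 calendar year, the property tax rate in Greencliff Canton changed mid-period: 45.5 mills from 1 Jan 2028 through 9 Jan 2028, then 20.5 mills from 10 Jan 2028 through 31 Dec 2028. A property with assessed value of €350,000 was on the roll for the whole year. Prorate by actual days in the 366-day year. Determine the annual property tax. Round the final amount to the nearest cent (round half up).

€7,390.16

1 Jan – 9 Jan 2028: 9 days at 45.5 mills → €350,000 × 4.55% × 9/366 = €391.5984
10 Jan – 31 Dec 2028: 357 days at 20.5 mills → €350,000 × 2.05% × 357/366 = €6,998.5656
Total = €7,390.1639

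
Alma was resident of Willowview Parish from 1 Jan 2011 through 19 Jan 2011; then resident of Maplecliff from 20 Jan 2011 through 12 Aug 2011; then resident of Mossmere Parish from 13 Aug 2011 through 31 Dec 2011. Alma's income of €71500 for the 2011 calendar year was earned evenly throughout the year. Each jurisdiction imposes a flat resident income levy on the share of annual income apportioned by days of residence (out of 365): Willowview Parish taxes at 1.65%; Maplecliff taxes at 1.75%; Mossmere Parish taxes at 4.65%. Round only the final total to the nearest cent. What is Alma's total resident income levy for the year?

€2048.52

Willowview Parish, 1 Jan – 19 Jan 2011: 19 days → €71500 × 1.65% × 19/365 = €61.4116
Maplecliff, 20 Jan – 12 Aug 2011: 205 days → €71500 × 1.75% × 205/365 = €702.7568
Mossmere Parish, 13 Aug – 31 Dec 2011: 141 days → €71500 × 4.65% × 141/365 = €1284.3555
Total = €2048.5240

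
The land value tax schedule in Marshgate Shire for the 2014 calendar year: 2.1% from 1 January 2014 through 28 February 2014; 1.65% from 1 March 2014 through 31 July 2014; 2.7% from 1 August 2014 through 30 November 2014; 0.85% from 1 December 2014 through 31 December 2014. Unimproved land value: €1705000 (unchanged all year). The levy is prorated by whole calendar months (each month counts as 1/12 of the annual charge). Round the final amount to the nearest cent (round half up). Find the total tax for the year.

1 January – 28 February 2014: 2 months at 2.1% → €1705000 × 2.1% × 2/12 = €5967.5000
1 March – 31 July 2014: 5 months at 1.65% → €1705000 × 1.65% × 5/12 = €11721.8750
1 August – 30 November 2014: 4 months at 2.7% → €1705000 × 2.7% × 4/12 = €15345.0000
1 December – 31 December 2014: 1 month at 0.85% → €1705000 × 0.85% × 1/12 = €1207.7083
Total = €34242.0833

€34242.08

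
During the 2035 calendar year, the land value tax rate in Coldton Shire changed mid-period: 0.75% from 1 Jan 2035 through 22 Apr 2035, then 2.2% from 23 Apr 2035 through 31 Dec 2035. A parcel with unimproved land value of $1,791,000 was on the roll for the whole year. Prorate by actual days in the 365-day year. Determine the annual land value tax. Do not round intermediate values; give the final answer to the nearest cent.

$31,433.28

1 Jan – 22 Apr 2035: 112 days at 0.75% → $1,791,000 × 0.75% × 112/365 = $4,121.7534
23 Apr – 31 Dec 2035: 253 days at 2.2% → $1,791,000 × 2.2% × 253/365 = $27,311.5233
Total = $31,433.2767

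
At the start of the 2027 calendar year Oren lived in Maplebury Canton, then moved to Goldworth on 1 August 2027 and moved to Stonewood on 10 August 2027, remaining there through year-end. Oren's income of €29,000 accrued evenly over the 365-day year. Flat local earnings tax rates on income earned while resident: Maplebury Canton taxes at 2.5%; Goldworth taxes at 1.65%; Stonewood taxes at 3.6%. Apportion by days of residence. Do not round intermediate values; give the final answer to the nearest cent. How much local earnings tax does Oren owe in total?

Maplebury Canton, 1 January – 31 July 2027: 212 days → €29,000 × 2.5% × 212/365 = €421.0959
Goldworth, 1 August – 9 August 2027: 9 days → €29,000 × 1.65% × 9/365 = €11.7986
Stonewood, 10 August – 31 December 2027: 144 days → €29,000 × 3.6% × 144/365 = €411.8795
Total = €844.7740

€844.77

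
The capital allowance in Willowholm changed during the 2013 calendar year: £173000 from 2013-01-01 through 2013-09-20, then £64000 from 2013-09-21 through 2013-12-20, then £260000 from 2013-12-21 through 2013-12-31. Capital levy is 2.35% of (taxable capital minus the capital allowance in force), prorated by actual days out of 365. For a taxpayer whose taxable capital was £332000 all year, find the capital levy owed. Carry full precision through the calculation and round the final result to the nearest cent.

2013-01-01 to 2013-09-20: 263 days, exemption £173000 → (£332000 − £173000) × 2.35% × 263/365 = £2692.3274
2013-09-21 to 2013-12-20: 91 days, exemption £64000 → (£332000 − £64000) × 2.35% × 91/365 = £1570.1863
2013-12-21 to 2013-12-31: 11 days, exemption £260000 → (£332000 − £260000) × 2.35% × 11/365 = £50.9918
Total = £4313.5055

£4313.51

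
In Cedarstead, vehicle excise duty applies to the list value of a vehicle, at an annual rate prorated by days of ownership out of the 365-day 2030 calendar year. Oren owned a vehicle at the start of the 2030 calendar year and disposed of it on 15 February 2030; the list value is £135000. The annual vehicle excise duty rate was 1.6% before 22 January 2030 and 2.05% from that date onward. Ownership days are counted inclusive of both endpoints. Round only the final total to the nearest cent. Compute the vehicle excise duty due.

£313.83

1 January – 21 January 2030: 21 days at 1.6% → £135000 × 1.6% × 21/365 = £124.2740
22 January – 15 February 2030: 25 days at 2.05% → £135000 × 2.05% × 25/365 = £189.5548
Total = £313.8288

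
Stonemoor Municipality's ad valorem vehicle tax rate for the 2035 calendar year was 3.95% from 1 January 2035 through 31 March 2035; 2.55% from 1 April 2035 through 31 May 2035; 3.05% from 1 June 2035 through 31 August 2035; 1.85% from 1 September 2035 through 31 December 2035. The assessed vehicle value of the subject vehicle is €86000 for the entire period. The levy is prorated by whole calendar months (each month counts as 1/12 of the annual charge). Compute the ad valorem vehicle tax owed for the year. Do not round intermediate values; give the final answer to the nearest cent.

1 January – 31 March 2035: 3 months at 3.95% → €86000 × 3.95% × 3/12 = €849.2500
1 April – 31 May 2035: 2 months at 2.55% → €86000 × 2.55% × 2/12 = €365.5000
1 June – 31 August 2035: 3 months at 3.05% → €86000 × 3.05% × 3/12 = €655.7500
1 September – 31 December 2035: 4 months at 1.85% → €86000 × 1.85% × 4/12 = €530.3333
Total = €2400.8333

€2400.83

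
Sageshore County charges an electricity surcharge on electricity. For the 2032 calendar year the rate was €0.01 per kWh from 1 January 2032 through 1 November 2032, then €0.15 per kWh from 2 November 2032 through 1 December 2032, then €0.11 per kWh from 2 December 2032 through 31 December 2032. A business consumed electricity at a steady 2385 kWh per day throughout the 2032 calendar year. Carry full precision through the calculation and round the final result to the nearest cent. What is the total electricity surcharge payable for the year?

1 January – 1 November 2032: 306 days × 2385 kWh/day = 729,810 kWh at €0.01/kWh → €7,298.10
2 November – 1 December 2032: 30 days × 2385 kWh/day = 71,550 kWh at €0.15/kWh → €10,732.50
2 December – 31 December 2032: 30 days × 2385 kWh/day = 71,550 kWh at €0.11/kWh → €7,870.50

€25,901.10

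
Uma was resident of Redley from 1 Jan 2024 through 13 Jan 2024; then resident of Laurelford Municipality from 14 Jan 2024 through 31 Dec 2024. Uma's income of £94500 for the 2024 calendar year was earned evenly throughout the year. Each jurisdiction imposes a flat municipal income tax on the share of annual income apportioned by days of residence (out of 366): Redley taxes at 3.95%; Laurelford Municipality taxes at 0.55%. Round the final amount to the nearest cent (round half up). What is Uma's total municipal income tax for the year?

£633.87

Redley, 1 Jan – 13 Jan 2024: 13 days → £94500 × 3.95% × 13/366 = £132.5840
Laurelford Municipality, 14 Jan – 31 Dec 2024: 353 days → £94500 × 0.55% × 353/366 = £501.2889
Total = £633.8730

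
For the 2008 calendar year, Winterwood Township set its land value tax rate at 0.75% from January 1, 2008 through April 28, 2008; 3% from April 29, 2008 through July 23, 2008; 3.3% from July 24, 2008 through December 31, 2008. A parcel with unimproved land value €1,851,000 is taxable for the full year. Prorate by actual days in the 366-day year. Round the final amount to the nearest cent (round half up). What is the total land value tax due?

January 1 – April 28, 2008: 119 days at 0.75% → €1,851,000 × 0.75% × 119/366 = €4,513.7090
April 29 – July 23, 2008: 86 days at 3% → €1,851,000 × 3% × 86/366 = €13,048.0328
July 24 – December 31, 2008: 161 days at 3.3% → €1,851,000 × 3.3% × 161/366 = €26,869.8443
Total = €44,431.5861

€44,431.59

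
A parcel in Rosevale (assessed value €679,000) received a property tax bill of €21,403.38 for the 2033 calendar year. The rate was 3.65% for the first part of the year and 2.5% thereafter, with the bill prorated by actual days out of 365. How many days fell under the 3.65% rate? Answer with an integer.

207 days

Let d = days at the first rate; then 365 − d days at the second rate.
€679,000 × [3.65%·d + 2.5%·(365−d)] / 365 = €21,403.38
Solving gives d = 207, so the new rate took effect on July 27, 2033.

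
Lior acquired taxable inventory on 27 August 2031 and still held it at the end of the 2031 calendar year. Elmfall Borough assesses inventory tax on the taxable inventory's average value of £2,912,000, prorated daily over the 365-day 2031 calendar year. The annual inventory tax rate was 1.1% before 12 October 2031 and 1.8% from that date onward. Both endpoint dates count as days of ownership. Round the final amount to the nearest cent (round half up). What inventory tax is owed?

£15,668.95

27 August – 11 October 2031: 46 days at 1.1% → £2,912,000 × 1.1% × 46/365 = £4,036.9096
12 October – 31 December 2031: 81 days at 1.8% → £2,912,000 × 1.8% × 81/365 = £11,632.0438
Total = £15,668.9534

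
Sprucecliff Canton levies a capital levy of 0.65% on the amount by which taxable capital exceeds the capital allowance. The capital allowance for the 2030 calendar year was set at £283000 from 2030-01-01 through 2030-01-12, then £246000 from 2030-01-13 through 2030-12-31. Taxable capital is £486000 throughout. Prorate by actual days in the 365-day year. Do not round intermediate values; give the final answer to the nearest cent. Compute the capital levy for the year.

2030-01-01 to 2030-01-12: 12 days, exemption £283000 → (£486000 − £283000) × 0.65% × 12/365 = £43.3808
2030-01-13 to 2030-12-31: 353 days, exemption £246000 → (£486000 − £246000) × 0.65% × 353/365 = £1508.7123
Total = £1552.0932

£1552.09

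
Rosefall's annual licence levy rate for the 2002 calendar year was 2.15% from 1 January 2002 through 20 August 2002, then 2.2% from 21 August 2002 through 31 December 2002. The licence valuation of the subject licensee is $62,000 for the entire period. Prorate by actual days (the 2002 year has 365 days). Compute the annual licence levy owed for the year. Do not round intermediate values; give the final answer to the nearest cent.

1 January – 20 August 2002: 232 days at 2.15% → $62,000 × 2.15% × 232/365 = $847.2767
21 August – 31 December 2002: 133 days at 2.2% → $62,000 × 2.2% × 133/365 = $497.0192
Total = $1,344.2959

$1,344.30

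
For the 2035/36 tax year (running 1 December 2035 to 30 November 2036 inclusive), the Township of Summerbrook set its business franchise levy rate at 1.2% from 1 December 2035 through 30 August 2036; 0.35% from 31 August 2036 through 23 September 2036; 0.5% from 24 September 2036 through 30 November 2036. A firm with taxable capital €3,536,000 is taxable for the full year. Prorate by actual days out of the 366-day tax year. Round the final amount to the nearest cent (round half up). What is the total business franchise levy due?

€35,862.38

1 December 2035 – 30 August 2036: 274 days at 1.2% → €3,536,000 × 1.2% × 274/366 = €31,766.0328
31 August – 23 September 2036: 24 days at 0.35% → €3,536,000 × 0.35% × 24/366 = €811.5410
24 September – 30 November 2036: 68 days at 0.5% → €3,536,000 × 0.5% × 68/366 = €3,284.8087
Total = €35,862.3825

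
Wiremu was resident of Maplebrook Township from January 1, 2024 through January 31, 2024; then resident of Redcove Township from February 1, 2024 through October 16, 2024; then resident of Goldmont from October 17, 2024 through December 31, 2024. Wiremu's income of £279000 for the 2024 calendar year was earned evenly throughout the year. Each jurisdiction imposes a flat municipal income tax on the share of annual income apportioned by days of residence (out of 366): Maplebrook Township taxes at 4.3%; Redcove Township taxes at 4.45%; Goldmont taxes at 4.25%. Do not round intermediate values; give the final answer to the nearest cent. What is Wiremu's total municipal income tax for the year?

Maplebrook Township, January 1 – January 31, 2024: 31 days → £279000 × 4.3% × 31/366 = £1016.1393
Redcove Township, February 1 – October 16, 2024: 259 days → £279000 × 4.45% × 259/366 = £8785.8320
Goldmont, October 17 – December 31, 2024: 76 days → £279000 × 4.25% × 76/366 = £2462.2131
Total = £12264.1844

£12264.18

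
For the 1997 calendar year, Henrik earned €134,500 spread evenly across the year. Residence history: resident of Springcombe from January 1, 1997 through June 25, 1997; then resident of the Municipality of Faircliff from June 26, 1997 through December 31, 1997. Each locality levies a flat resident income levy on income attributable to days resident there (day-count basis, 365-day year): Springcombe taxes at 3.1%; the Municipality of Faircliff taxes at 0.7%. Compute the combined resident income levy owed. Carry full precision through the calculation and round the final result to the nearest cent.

Springcombe, January 1 – June 25, 1997: 176 days → €134,500 × 3.1% × 176/365 = €2,010.4986
The Municipality of Faircliff, June 26 – December 31, 1997: 189 days → €134,500 × 0.7% × 189/365 = €487.5164
Total = €2,498.0151

€2,498.02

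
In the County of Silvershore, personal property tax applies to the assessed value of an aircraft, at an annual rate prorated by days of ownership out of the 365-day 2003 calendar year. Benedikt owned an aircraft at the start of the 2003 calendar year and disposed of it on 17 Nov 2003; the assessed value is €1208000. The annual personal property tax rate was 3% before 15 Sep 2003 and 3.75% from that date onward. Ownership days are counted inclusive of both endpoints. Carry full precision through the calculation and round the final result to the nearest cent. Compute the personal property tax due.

1 Jan – 14 Sep 2003: 257 days at 3% → €1208000 × 3% × 257/365 = €25516.9315
15 Sep – 17 Nov 2003: 64 days at 3.75% → €1208000 × 3.75% × 64/365 = €7943.0137
Total = €33459.9452

€33459.95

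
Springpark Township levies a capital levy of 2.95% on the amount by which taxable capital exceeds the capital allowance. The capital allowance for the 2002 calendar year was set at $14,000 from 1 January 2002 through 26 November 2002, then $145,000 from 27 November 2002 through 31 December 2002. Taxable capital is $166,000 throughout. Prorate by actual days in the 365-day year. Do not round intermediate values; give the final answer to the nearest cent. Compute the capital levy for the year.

$4,113.43

1 January – 26 November 2002: 330 days, exemption $14,000 → ($166,000 − $14,000) × 2.95% × 330/365 = $4,054.0274
27 November – 31 December 2002: 35 days, exemption $145,000 → ($166,000 − $145,000) × 2.95% × 35/365 = $59.4041
Total = $4,113.4315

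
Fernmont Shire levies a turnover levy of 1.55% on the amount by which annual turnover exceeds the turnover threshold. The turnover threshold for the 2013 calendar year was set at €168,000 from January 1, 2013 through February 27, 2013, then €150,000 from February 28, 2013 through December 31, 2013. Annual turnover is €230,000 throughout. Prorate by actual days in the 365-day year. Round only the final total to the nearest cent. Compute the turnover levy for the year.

January 1 – February 27, 2013: 58 days, exemption €168,000 → (€230,000 − €168,000) × 1.55% × 58/365 = €152.7068
February 28 – December 31, 2013: 307 days, exemption €150,000 → (€230,000 − €150,000) × 1.55% × 307/365 = €1,042.9589
Total = €1,195.6658

€1,195.67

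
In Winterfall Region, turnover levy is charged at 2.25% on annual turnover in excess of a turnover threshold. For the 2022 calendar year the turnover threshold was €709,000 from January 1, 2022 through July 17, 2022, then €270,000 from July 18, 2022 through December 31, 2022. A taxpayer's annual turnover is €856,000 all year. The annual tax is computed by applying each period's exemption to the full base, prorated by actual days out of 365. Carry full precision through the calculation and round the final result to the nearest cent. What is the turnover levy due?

January 1 – July 17, 2022: 198 days, exemption €709,000 → (€856,000 − €709,000) × 2.25% × 198/365 = €1,794.2055
July 18 – December 31, 2022: 167 days, exemption €270,000 → (€856,000 − €270,000) × 2.25% × 167/365 = €6,032.5890
Total = €7,826.7945

€7,826.79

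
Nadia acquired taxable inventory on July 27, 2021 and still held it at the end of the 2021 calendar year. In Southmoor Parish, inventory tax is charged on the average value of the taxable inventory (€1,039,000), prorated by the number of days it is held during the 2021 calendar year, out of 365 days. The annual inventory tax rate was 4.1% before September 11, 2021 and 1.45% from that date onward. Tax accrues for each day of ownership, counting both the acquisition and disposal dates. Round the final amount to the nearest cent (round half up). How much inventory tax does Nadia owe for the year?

July 27 – September 10, 2021: 46 days at 4.1% → €1,039,000 × 4.1% × 46/365 = €5,368.6411
September 11 – December 31, 2021: 112 days at 1.45% → €1,039,000 × 1.45% × 112/365 = €4,622.8384
Total = €9,991.4795

€9,991.48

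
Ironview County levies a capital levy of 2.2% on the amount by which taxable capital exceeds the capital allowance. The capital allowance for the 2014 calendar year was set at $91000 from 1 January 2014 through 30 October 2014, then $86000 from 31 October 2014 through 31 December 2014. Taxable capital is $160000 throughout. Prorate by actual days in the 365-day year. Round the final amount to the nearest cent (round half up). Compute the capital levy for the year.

$1536.68

1 January – 30 October 2014: 303 days, exemption $91000 → ($160000 − $91000) × 2.2% × 303/365 = $1260.1479
31 October – 31 December 2014: 62 days, exemption $86000 → ($160000 − $86000) × 2.2% × 62/365 = $276.5370
Total = $1536.6849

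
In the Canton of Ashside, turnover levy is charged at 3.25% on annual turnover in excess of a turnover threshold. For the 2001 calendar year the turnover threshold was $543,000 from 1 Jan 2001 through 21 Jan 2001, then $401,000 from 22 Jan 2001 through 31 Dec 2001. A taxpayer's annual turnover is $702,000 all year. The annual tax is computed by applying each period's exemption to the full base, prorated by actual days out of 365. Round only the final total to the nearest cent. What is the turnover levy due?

$9,516.98

1 Jan – 21 Jan 2001: 21 days, exemption $543,000 → ($702,000 − $543,000) × 3.25% × 21/365 = $297.3082
22 Jan – 31 Dec 2001: 344 days, exemption $401,000 → ($702,000 − $401,000) × 3.25% × 344/365 = $9,219.6712
Total = $9,516.9795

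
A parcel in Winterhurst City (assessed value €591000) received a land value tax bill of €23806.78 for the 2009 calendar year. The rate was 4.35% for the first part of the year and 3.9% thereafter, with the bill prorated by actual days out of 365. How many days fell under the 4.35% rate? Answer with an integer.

Let d = days at the first rate; then 365 − d days at the second rate.
€591000 × [4.35%·d + 3.9%·(365−d)] / 365 = €23806.78
Solving gives d = 104, so the new rate took effect on April 15, 2009.

104 days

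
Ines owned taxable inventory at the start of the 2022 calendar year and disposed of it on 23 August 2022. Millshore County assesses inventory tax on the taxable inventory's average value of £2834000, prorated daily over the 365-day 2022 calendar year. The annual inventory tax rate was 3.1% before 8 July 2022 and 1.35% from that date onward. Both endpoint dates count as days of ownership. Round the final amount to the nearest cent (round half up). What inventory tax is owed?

1 January – 7 July 2022: 188 days at 3.1% → £2834000 × 3.1% × 188/365 = £45250.8274
8 July – 23 August 2022: 47 days at 1.35% → £2834000 × 1.35% × 47/365 = £4926.5014
Total = £50177.3288

£50177.33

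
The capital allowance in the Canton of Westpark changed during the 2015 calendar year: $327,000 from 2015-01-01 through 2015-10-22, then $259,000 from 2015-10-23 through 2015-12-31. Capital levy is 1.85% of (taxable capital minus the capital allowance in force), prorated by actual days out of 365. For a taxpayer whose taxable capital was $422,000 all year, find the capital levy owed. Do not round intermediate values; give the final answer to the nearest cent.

$1,998.76

2015-01-01 to 2015-10-22: 295 days, exemption $327,000 → ($422,000 − $327,000) × 1.85% × 295/365 = $1,420.4452
2015-10-23 to 2015-12-31: 70 days, exemption $259,000 → ($422,000 − $259,000) × 1.85% × 70/365 = $578.3151
Total = $1,998.7603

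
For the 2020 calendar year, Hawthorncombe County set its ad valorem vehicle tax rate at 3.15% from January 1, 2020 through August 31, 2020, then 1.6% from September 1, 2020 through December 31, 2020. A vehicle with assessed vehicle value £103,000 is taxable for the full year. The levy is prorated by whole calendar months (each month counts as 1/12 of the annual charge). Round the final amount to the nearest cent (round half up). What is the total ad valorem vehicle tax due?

£2,712.33

January 1 – August 31, 2020: 8 months at 3.15% → £103,000 × 3.15% × 8/12 = £2,163.0000
September 1 – December 31, 2020: 4 months at 1.6% → £103,000 × 1.6% × 4/12 = £549.3333
Total = £2,712.3333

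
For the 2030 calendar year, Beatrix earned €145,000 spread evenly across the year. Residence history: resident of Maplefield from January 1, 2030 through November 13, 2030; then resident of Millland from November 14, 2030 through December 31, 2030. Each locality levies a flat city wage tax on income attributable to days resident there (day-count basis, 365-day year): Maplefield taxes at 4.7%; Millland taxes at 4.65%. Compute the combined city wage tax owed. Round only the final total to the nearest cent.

Maplefield, January 1 – November 13, 2030: 317 days → €145,000 × 4.7% × 317/365 = €5,918.7808
Millland, November 14 – December 31, 2030: 48 days → €145,000 × 4.65% × 48/365 = €886.6849
Total = €6,805.4658

€6,805.47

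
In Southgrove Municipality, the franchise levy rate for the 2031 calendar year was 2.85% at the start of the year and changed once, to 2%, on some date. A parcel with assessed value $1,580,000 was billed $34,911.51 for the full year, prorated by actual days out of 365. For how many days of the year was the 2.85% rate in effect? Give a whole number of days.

90 days

Let d = days at the first rate; then 365 − d days at the second rate.
$1,580,000 × [2.85%·d + 2%·(365−d)] / 365 = $34,911.51
Solving gives d = 90, so the new rate took effect on April 1, 2031.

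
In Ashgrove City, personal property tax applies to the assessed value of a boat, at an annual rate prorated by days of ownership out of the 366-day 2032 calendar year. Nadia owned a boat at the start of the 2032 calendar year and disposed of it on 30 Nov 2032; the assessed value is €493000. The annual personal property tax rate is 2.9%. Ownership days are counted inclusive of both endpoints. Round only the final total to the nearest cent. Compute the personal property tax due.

€13086.05

Days held (1 Jan – 30 Nov 2032): 335 out of 366
Tax = €493000 × 2.9% × 335/366 = €13086.0519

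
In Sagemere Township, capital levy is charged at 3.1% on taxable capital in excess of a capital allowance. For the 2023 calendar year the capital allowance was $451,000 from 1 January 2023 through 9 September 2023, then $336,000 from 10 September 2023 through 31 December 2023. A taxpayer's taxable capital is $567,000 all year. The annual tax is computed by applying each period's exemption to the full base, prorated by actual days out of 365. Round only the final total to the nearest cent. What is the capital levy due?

$4,699.68

1 January – 9 September 2023: 252 days, exemption $451,000 → ($567,000 − $451,000) × 3.1% × 252/365 = $2,482.7178
10 September – 31 December 2023: 113 days, exemption $336,000 → ($567,000 − $336,000) × 3.1% × 113/365 = $2,216.9671
Total = $4,699.6849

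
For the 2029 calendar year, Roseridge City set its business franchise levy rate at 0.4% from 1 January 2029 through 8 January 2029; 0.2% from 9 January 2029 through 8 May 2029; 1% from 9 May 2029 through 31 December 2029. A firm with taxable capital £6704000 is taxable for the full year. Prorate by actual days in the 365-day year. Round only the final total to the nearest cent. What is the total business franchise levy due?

£48525.94

1 January – 8 January 2029: 8 days at 0.4% → £6704000 × 0.4% × 8/365 = £587.7479
9 January – 8 May 2029: 120 days at 0.2% → £6704000 × 0.2% × 120/365 = £4408.1096
9 May – 31 December 2029: 237 days at 1% → £6704000 × 1% × 237/365 = £43530.0822
Total = £48525.9397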